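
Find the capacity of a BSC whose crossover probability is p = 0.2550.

For BSC with error probability p:
C = 1 - H(p) where H(p) is binary entropy
H(0.2550) = -0.2550 × log₂(0.2550) - 0.7450 × log₂(0.7450)
H(p) = 0.8191
C = 1 - 0.8191 = 0.1809 bits/use


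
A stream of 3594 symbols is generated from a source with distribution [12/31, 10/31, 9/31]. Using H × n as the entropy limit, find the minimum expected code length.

Entropy H = 1.5746 bits/symbol
Minimum bits = H × n = 1.5746 × 3594
= 5659.03 bits


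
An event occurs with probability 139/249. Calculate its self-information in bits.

Information content I(x) = -log₂(p(x))
I = -log₂(139/249) = -log₂(0.5582)
I = 0.8411 bits


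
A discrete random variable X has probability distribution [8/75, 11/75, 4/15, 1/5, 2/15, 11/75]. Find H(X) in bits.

H(X) = -Σ p(x) log₂ p(x)
  -8/75 × log₂(8/75) = 0.3444
  -11/75 × log₂(11/75) = 0.4062
  -4/15 × log₂(4/15) = 0.5085
  -1/5 × log₂(1/5) = 0.4644
  -2/15 × log₂(2/15) = 0.3876
  -11/75 × log₂(11/75) = 0.4062
H(X) = 2.5172 bits


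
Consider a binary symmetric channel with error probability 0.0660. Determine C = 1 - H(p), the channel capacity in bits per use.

For BSC with error probability p:
C = 1 - H(p) where H(p) is binary entropy
H(0.0660) = -0.0660 × log₂(0.0660) - 0.9340 × log₂(0.9340)
H(p) = 0.3508
C = 1 - 0.3508 = 0.6492 bits/use


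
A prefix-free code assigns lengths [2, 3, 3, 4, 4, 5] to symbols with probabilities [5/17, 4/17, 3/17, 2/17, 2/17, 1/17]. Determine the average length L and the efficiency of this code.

Average length L = Σ p_i × l_i = 3.0588 bits
Entropy H = 2.4190 bits
Efficiency η = H/L × 100% = 79.08%


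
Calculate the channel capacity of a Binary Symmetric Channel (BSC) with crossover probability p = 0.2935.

For BSC with error probability p:
C = 1 - H(p) where H(p) is binary entropy
H(0.2935) = -0.2935 × log₂(0.2935) - 0.7065 × log₂(0.7065)
H(p) = 0.8732
C = 1 - 0.8732 = 0.1268 bits/use


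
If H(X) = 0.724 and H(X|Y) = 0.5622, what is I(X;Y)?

I(X;Y) = H(X) - H(X|Y)
I(X;Y) = 0.724 - 0.5622 = 0.1618 bits


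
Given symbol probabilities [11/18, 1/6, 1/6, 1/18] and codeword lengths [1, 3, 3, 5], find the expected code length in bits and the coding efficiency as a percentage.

Average length L = Σ p_i × l_i = 1.8889 bits
Entropy H = 1.5275 bits
Efficiency η = H/L × 100% = 80.87%


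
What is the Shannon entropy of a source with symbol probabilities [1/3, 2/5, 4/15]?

H(X) = -Σ p(x) log₂ p(x)
  -1/3 × log₂(1/3) = 0.5283
  -2/5 × log₂(2/5) = 0.5288
  -4/15 × log₂(4/15) = 0.5085
H(X) = 1.5656 bits


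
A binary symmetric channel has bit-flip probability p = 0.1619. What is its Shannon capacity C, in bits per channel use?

For BSC with error probability p:
C = 1 - H(p) where H(p) is binary entropy
H(0.1619) = -0.1619 × log₂(0.1619) - 0.8381 × log₂(0.8381)
H(p) = 0.6388
C = 1 - 0.6388 = 0.3612 bits/use


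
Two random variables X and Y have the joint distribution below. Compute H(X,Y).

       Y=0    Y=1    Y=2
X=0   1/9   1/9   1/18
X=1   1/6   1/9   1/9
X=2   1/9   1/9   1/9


H(X,Y) = -Σ p(x,y) log₂ p(x,y)
  p(0,0)=1/9: -0.1111 × log₂(0.1111) = 0.3522
  p(0,1)=1/9: -0.1111 × log₂(0.1111) = 0.3522
  p(0,2)=1/18: -0.0556 × log₂(0.0556) = 0.2317
  p(1,0)=1/6: -0.1667 × log₂(0.1667) = 0.4308
  p(1,1)=1/9: -0.1111 × log₂(0.1111) = 0.3522
  p(1,2)=1/9: -0.1111 × log₂(0.1111) = 0.3522
  p(2,0)=1/9: -0.1111 × log₂(0.1111) = 0.3522
  p(2,1)=1/9: -0.1111 × log₂(0.1111) = 0.3522
  p(2,2)=1/9: -0.1111 × log₂(0.1111) = 0.3522
H(X,Y) = 3.1280 bits


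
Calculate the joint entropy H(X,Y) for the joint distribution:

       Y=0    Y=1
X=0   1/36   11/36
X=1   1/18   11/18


H(X,Y) = -Σ p(x,y) log₂ p(x,y)
  p(0,0)=1/36: -0.0278 × log₂(0.0278) = 0.1436
  p(0,1)=11/36: -0.3056 × log₂(0.3056) = 0.5227
  p(1,0)=1/18: -0.0556 × log₂(0.0556) = 0.2317
  p(1,1)=11/18: -0.6111 × log₂(0.6111) = 0.4342
H(X,Y) = 1.3321 bits


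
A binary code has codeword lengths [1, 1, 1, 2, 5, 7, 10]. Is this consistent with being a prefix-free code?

Kraft inequality: Σ 2^(-l_i) ≤ 1 for prefix-free code
Calculating: 2^(-1) + 2^(-1) + 2^(-1) + 2^(-2) + 2^(-5) + 2^(-7) + 2^(-10)
= 0.5 + 0.5 + 0.5 + 0.25 + 0.03125 + 0.0078125 + 0.0009765625
= 1.7900
Since 1.7900 > 1, prefix-free code does not exist


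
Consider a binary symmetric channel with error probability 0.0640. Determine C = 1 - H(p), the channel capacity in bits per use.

For BSC with error probability p:
C = 1 - H(p) where H(p) is binary entropy
H(0.0640) = -0.0640 × log₂(0.0640) - 0.9360 × log₂(0.9360)
H(p) = 0.3431
C = 1 - 0.3431 = 0.6569 bits/use


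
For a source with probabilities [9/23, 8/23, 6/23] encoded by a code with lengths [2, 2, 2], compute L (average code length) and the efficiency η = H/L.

Average length L = Σ p_i × l_i = 2.0000 bits
Entropy H = 1.5653 bits
Efficiency η = H/L × 100% = 78.27%


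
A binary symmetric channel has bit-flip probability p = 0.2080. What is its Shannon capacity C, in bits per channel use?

For BSC with error probability p:
C = 1 - H(p) where H(p) is binary entropy
H(0.2080) = -0.2080 × log₂(0.2080) - 0.7920 × log₂(0.7920)
H(p) = 0.7376
C = 1 - 0.7376 = 0.2624 bits/use


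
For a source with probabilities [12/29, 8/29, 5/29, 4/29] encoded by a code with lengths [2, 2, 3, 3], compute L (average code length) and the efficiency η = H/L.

Average length L = Σ p_i × l_i = 2.3103 bits
Entropy H = 1.8708 bits
Efficiency η = H/L × 100% = 80.97%


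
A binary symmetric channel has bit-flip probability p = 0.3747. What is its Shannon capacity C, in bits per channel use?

For BSC with error probability p:
C = 1 - H(p) where H(p) is binary entropy
H(0.3747) = -0.3747 × log₂(0.3747) - 0.6253 × log₂(0.6253)
H(p) = 0.9542
C = 1 - 0.9542 = 0.0458 bits/use


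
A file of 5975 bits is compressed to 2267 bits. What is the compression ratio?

Compression ratio = Original / Compressed
= 5975 / 2267 = 2.64:1


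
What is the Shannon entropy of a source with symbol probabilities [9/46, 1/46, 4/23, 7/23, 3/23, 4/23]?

H(X) = -Σ p(x) log₂ p(x)
  -9/46 × log₂(9/46) = 0.4605
  -1/46 × log₂(1/46) = 0.1201
  -4/23 × log₂(4/23) = 0.4389
  -7/23 × log₂(7/23) = 0.5223
  -3/23 × log₂(3/23) = 0.3833
  -4/23 × log₂(4/23) = 0.4389
H(X) = 2.3640 bits


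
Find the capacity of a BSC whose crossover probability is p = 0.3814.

For BSC with error probability p:
C = 1 - H(p) where H(p) is binary entropy
H(0.3814) = -0.3814 × log₂(0.3814) - 0.6186 × log₂(0.6186)
H(p) = 0.9590
C = 1 - 0.9590 = 0.0410 bits/use


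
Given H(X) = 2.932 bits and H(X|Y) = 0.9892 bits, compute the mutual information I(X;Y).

I(X;Y) = H(X) - H(X|Y)
I(X;Y) = 2.932 - 0.9892 = 1.9428 bits


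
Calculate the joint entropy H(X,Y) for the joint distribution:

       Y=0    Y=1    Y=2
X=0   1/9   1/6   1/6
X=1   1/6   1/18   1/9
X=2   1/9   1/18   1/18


H(X,Y) = -Σ p(x,y) log₂ p(x,y)
  p(0,0)=1/9: -0.1111 × log₂(0.1111) = 0.3522
  p(0,1)=1/6: -0.1667 × log₂(0.1667) = 0.4308
  p(0,2)=1/6: -0.1667 × log₂(0.1667) = 0.4308
  p(1,0)=1/6: -0.1667 × log₂(0.1667) = 0.4308
  p(1,1)=1/18: -0.0556 × log₂(0.0556) = 0.2317
  p(1,2)=1/9: -0.1111 × log₂(0.1111) = 0.3522
  p(2,0)=1/9: -0.1111 × log₂(0.1111) = 0.3522
  p(2,1)=1/18: -0.0556 × log₂(0.0556) = 0.2317
  p(2,2)=1/18: -0.0556 × log₂(0.0556) = 0.2317
H(X,Y) = 3.0441 bits


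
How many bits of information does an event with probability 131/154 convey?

Information content I(x) = -log₂(p(x))
I = -log₂(131/154) = -log₂(0.8506)
I = 0.2334 bits


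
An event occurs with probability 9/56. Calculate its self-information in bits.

Information content I(x) = -log₂(p(x))
I = -log₂(9/56) = -log₂(0.1607)
I = 2.6374 bits


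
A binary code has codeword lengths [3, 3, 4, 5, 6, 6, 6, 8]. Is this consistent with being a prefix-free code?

Kraft inequality: Σ 2^(-l_i) ≤ 1 for prefix-free code
Calculating: 2^(-3) + 2^(-3) + 2^(-4) + 2^(-5) + 2^(-6) + 2^(-6) + 2^(-6) + 2^(-8)
= 0.125 + 0.125 + 0.0625 + 0.03125 + 0.015625 + 0.015625 + 0.015625 + 0.00390625
= 0.3945
Since 0.3945 ≤ 1, prefix-free code exists


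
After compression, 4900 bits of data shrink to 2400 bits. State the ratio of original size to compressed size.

Compression ratio = Original / Compressed
= 4900 / 2400 = 2.04:1


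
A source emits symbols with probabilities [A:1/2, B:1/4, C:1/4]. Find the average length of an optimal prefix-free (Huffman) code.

Huffman tree construction:
Combine smallest probabilities repeatedly
Resulting codes:
  A: 0 (length 1)
  B: 10 (length 2)
  C: 11 (length 2)
Average length = Σ p(s) × length(s) = 1.5000 bits


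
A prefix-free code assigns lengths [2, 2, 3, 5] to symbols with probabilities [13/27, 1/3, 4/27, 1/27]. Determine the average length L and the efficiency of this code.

Average length L = Σ p_i × l_i = 2.2593 bits
Entropy H = 1.6203 bits
Efficiency η = H/L × 100% = 71.72%


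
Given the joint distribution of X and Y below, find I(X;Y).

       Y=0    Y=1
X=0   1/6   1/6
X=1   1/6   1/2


H(X) = 0.9183, H(Y) = 0.9183, H(X,Y) = 1.7925
I(X;Y) = H(X) + H(Y) - H(X,Y) = 0.0441 bits


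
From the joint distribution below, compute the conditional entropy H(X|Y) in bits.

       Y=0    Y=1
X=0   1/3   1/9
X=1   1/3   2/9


H(X|Y) = Σ_y p(y) H(X|Y=y)
  p(Y=0) = 2/3, H(X|Y=0) = 1.0000
  p(Y=1) = 1/3, H(X|Y=1) = 0.9183
H(X|Y) = 0.6667×1.0000 + 0.3333×0.9183 = 0.9728 bits


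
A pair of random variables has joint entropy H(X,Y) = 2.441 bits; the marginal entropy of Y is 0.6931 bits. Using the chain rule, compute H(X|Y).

Chain rule: H(X,Y) = H(X|Y) + H(Y)
H(X|Y) = H(X,Y) - H(Y) = 2.441 - 0.6931 = 1.7479 bits


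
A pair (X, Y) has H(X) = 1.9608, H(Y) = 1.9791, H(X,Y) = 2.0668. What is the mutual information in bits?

I(X;Y) = H(X) + H(Y) - H(X,Y)
I(X;Y) = 1.9608 + 1.9791 - 2.0668 = 1.8731 bits


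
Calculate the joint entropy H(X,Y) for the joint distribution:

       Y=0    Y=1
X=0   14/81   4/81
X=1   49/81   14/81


H(X,Y) = -Σ p(x,y) log₂ p(x,y)
  p(0,0)=14/81: -0.1728 × log₂(0.1728) = 0.4377
  p(0,1)=4/81: -0.0494 × log₂(0.0494) = 0.2143
  p(1,0)=49/81: -0.6049 × log₂(0.6049) = 0.4387
  p(1,1)=14/81: -0.1728 × log₂(0.1728) = 0.4377
H(X,Y) = 1.5284 bits


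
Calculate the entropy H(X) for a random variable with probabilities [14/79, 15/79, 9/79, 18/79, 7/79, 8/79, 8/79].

H(X) = -Σ p(x) log₂ p(x)
  -14/79 × log₂(14/79) = 0.4424
  -15/79 × log₂(15/79) = 0.4551
  -9/79 × log₂(9/79) = 0.3570
  -18/79 × log₂(18/79) = 0.4862
  -7/79 × log₂(7/79) = 0.3098
  -8/79 × log₂(8/79) = 0.3346
  -8/79 × log₂(8/79) = 0.3346
H(X) = 2.7197 bits


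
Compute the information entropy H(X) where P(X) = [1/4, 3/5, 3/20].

H(X) = -Σ p(x) log₂ p(x)
  -1/4 × log₂(1/4) = 0.5000
  -3/5 × log₂(3/5) = 0.4422
  -3/20 × log₂(3/20) = 0.4105
H(X) = 1.3527 bits


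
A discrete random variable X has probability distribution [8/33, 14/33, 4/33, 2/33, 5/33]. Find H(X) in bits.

H(X) = -Σ p(x) log₂ p(x)
  -8/33 × log₂(8/33) = 0.4956
  -14/33 × log₂(14/33) = 0.5248
  -4/33 × log₂(4/33) = 0.3690
  -2/33 × log₂(2/33) = 0.2451
  -5/33 × log₂(5/33) = 0.4125
H(X) = 2.0470 bits


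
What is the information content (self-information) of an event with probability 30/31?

Information content I(x) = -log₂(p(x))
I = -log₂(30/31) = -log₂(0.9677)
I = 0.0473 bits


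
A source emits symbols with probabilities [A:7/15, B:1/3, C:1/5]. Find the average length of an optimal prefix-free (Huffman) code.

Huffman tree construction:
Combine smallest probabilities repeatedly
Resulting codes:
  A: 0 (length 1)
  B: 11 (length 2)
  C: 10 (length 2)
Average length = Σ p(s) × length(s) = 1.5333 bits


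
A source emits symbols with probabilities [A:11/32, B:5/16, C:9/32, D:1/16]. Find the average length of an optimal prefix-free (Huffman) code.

Huffman tree construction:
Combine smallest probabilities repeatedly
Resulting codes:
  A: 11 (length 2)
  B: 10 (length 2)
  C: 01 (length 2)
  D: 00 (length 2)
Average length = Σ p(s) × length(s) = 2.0000 bits


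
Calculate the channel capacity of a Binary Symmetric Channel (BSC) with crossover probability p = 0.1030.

For BSC with error probability p:
C = 1 - H(p) where H(p) is binary entropy
H(0.1030) = -0.1030 × log₂(0.1030) - 0.8970 × log₂(0.8970)
H(p) = 0.4784
C = 1 - 0.4784 = 0.5216 bits/use


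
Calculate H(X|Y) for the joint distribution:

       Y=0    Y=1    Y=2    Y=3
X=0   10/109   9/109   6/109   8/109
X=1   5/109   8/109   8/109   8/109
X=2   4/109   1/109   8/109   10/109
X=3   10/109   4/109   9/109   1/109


H(X|Y) = Σ_y p(y) H(X|Y=y)
  p(Y=0) = 29/109, H(X|Y=0) = 1.8908
  p(Y=1) = 22/109, H(X|Y=1) = 1.7081
  p(Y=2) = 31/109, H(X|Y=2) = 1.9852
  p(Y=3) = 27/109, H(X|Y=3) = 1.7468
H(X|Y) = 0.2661×1.8908 + 0.2018×1.7081 + 0.2844×1.9852 + 0.2477×1.7468 = 1.8451 bits


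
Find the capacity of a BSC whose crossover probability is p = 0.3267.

For BSC with error probability p:
C = 1 - H(p) where H(p) is binary entropy
H(0.3267) = -0.3267 × log₂(0.3267) - 0.6733 × log₂(0.6733)
H(p) = 0.9115
C = 1 - 0.9115 = 0.0885 bits/use


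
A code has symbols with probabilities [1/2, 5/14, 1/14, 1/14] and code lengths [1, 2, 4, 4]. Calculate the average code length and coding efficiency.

Average length L = Σ p_i × l_i = 1.7857 bits
Entropy H = 1.5744 bits
Efficiency η = H/L × 100% = 88.17%


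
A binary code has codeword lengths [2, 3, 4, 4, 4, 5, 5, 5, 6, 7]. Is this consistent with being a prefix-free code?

Kraft inequality: Σ 2^(-l_i) ≤ 1 for prefix-free code
Calculating: 2^(-2) + 2^(-3) + 2^(-4) + 2^(-4) + 2^(-4) + 2^(-5) + 2^(-5) + 2^(-5) + 2^(-6) + 2^(-7)
= 0.25 + 0.125 + 0.0625 + 0.0625 + 0.0625 + 0.03125 + 0.03125 + 0.03125 + 0.015625 + 0.0078125
= 0.6797
Since 0.6797 ≤ 1, prefix-free code exists


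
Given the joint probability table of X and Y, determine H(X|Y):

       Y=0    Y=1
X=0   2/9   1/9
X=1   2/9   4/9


H(X|Y) = Σ_y p(y) H(X|Y=y)
  p(Y=0) = 4/9, H(X|Y=0) = 1.0000
  p(Y=1) = 5/9, H(X|Y=1) = 0.7219
H(X|Y) = 0.4444×1.0000 + 0.5556×0.7219 = 0.8455 bits


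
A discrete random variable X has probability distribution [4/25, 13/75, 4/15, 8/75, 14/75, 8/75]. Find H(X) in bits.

H(X) = -Σ p(x) log₂ p(x)
  -4/25 × log₂(4/25) = 0.4230
  -13/75 × log₂(13/75) = 0.4383
  -4/15 × log₂(4/15) = 0.5085
  -8/75 × log₂(8/75) = 0.3444
  -14/75 × log₂(14/75) = 0.4520
  -8/75 × log₂(8/75) = 0.3444
H(X) = 2.5106 bits


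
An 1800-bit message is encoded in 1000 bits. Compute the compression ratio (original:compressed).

Compression ratio = Original / Compressed
= 1800 / 1000 = 1.80:1


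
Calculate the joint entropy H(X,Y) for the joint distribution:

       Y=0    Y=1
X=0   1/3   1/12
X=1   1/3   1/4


H(X,Y) = -Σ p(x,y) log₂ p(x,y)
  p(0,0)=1/3: -0.3333 × log₂(0.3333) = 0.5283
  p(0,1)=1/12: -0.0833 × log₂(0.0833) = 0.2987
  p(1,0)=1/3: -0.3333 × log₂(0.3333) = 0.5283
  p(1,1)=1/4: -0.2500 × log₂(0.2500) = 0.5000
H(X,Y) = 1.8554 bits


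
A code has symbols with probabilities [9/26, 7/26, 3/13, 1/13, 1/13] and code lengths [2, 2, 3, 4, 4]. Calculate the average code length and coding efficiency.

Average length L = Σ p_i × l_i = 2.5385 bits
Entropy H = 2.0970 bits
Efficiency η = H/L × 100% = 82.61%


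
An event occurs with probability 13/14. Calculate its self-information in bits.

Information content I(x) = -log₂(p(x))
I = -log₂(13/14) = -log₂(0.9286)
I = 0.1069 bits


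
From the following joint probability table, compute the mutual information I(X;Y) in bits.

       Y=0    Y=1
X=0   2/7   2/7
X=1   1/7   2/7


H(X) = 0.9852, H(Y) = 0.9852, H(X,Y) = 1.9502
I(X;Y) = H(X) + H(Y) - H(X,Y) = 0.0202 bits


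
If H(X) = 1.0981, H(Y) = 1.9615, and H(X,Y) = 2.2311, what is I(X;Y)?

I(X;Y) = H(X) + H(Y) - H(X,Y)
I(X;Y) = 1.0981 + 1.9615 - 2.2311 = 0.8285 bits


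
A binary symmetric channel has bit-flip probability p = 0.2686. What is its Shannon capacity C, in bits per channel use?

For BSC with error probability p:
C = 1 - H(p) where H(p) is binary entropy
H(0.2686) = -0.2686 × log₂(0.2686) - 0.7314 × log₂(0.7314)
H(p) = 0.8394
C = 1 - 0.8394 = 0.1606 bits/use


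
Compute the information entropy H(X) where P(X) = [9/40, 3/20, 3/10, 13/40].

H(X) = -Σ p(x) log₂ p(x)
  -9/40 × log₂(9/40) = 0.4842
  -3/20 × log₂(3/20) = 0.4105
  -3/10 × log₂(3/10) = 0.5211
  -13/40 × log₂(13/40) = 0.5270
H(X) = 1.9428 bits


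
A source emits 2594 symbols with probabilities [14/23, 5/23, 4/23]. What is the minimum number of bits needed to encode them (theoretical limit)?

Entropy H = 1.3534 bits/symbol
Minimum bits = H × n = 1.3534 × 2594
= 3510.85 bits


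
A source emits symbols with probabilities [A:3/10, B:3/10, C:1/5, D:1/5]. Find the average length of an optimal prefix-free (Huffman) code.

Huffman tree construction:
Combine smallest probabilities repeatedly
Resulting codes:
  A: 10 (length 2)
  B: 11 (length 2)
  C: 00 (length 2)
  D: 01 (length 2)
Average length = Σ p(s) × length(s) = 2.0000 bits


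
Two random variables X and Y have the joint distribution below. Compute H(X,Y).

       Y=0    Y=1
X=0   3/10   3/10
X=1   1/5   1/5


H(X,Y) = -Σ p(x,y) log₂ p(x,y)
  p(0,0)=3/10: -0.3000 × log₂(0.3000) = 0.5211
  p(0,1)=3/10: -0.3000 × log₂(0.3000) = 0.5211
  p(1,0)=1/5: -0.2000 × log₂(0.2000) = 0.4644
  p(1,1)=1/5: -0.2000 × log₂(0.2000) = 0.4644
H(X,Y) = 1.9710 bits


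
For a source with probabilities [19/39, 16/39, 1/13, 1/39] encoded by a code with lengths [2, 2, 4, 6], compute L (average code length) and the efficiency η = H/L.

Average length L = Σ p_i × l_i = 2.2564 bits
Entropy H = 1.4530 bits
Efficiency η = H/L × 100% = 64.39%


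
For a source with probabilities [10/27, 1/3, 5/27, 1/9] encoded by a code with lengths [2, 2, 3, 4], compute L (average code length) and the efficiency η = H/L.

Average length L = Σ p_i × l_i = 2.4074 bits
Entropy H = 1.8618 bits
Efficiency η = H/L × 100% = 77.34%


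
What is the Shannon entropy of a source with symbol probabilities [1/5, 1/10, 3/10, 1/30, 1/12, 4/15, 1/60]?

H(X) = -Σ p(x) log₂ p(x)
  -1/5 × log₂(1/5) = 0.4644
  -1/10 × log₂(1/10) = 0.3322
  -3/10 × log₂(3/10) = 0.5211
  -1/30 × log₂(1/30) = 0.1636
  -1/12 × log₂(1/12) = 0.2987
  -4/15 × log₂(4/15) = 0.5085
  -1/60 × log₂(1/60) = 0.0984
H(X) = 2.3869 bits


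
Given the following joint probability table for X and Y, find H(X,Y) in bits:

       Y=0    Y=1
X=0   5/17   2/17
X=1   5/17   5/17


H(X,Y) = -Σ p(x,y) log₂ p(x,y)
  p(0,0)=5/17: -0.2941 × log₂(0.2941) = 0.5193
  p(0,1)=2/17: -0.1176 × log₂(0.1176) = 0.3632
  p(1,0)=5/17: -0.2941 × log₂(0.2941) = 0.5193
  p(1,1)=5/17: -0.2941 × log₂(0.2941) = 0.5193
H(X,Y) = 1.9211 bits


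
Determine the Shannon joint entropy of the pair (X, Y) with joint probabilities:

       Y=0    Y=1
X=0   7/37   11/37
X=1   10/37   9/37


H(X,Y) = -Σ p(x,y) log₂ p(x,y)
  p(0,0)=7/37: -0.1892 × log₂(0.1892) = 0.4545
  p(0,1)=11/37: -0.2973 × log₂(0.2973) = 0.5203
  p(1,0)=10/37: -0.2703 × log₂(0.2703) = 0.5101
  p(1,1)=9/37: -0.2432 × log₂(0.2432) = 0.4961
H(X,Y) = 1.9810 bits


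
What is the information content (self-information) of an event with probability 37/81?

Information content I(x) = -log₂(p(x))
I = -log₂(37/81) = -log₂(0.4568)
I = 1.1304 bits


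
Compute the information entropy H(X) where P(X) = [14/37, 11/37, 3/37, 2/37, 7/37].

H(X) = -Σ p(x) log₂ p(x)
  -14/37 × log₂(14/37) = 0.5305
  -11/37 × log₂(11/37) = 0.5203
  -3/37 × log₂(3/37) = 0.2939
  -2/37 × log₂(2/37) = 0.2275
  -7/37 × log₂(7/37) = 0.4545
H(X) = 2.0267 bits


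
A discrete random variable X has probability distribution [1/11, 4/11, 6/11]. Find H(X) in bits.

H(X) = -Σ p(x) log₂ p(x)
  -1/11 × log₂(1/11) = 0.3145
  -4/11 × log₂(4/11) = 0.5307
  -6/11 × log₂(6/11) = 0.4770
H(X) = 1.3222 bits


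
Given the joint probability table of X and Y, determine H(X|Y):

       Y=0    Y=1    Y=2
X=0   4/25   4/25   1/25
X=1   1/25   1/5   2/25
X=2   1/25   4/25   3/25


H(X|Y) = Σ_y p(y) H(X|Y=y)
  p(Y=0) = 6/25, H(X|Y=0) = 1.2516
  p(Y=1) = 13/25, H(X|Y=1) = 1.5766
  p(Y=2) = 6/25, H(X|Y=2) = 1.4591
H(X|Y) = 0.2400×1.2516 + 0.5200×1.5766 + 0.2400×1.4591 = 1.4704 bits


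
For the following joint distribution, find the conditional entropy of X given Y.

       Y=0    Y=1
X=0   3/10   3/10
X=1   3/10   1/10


H(X|Y) = Σ_y p(y) H(X|Y=y)
  p(Y=0) = 3/5, H(X|Y=0) = 1.0000
  p(Y=1) = 2/5, H(X|Y=1) = 0.8113
H(X|Y) = 0.6000×1.0000 + 0.4000×0.8113 = 0.9245 bits


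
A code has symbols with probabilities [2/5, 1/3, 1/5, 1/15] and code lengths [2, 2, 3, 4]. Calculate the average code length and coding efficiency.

Average length L = Σ p_i × l_i = 2.3333 bits
Entropy H = 1.7819 bits
Efficiency η = H/L × 100% = 76.37%


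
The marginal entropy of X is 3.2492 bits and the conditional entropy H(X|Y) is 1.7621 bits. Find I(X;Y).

I(X;Y) = H(X) - H(X|Y)
I(X;Y) = 3.2492 - 1.7621 = 1.4871 bits


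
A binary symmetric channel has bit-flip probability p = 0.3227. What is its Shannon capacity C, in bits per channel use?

For BSC with error probability p:
C = 1 - H(p) where H(p) is binary entropy
H(0.3227) = -0.3227 × log₂(0.3227) - 0.6773 × log₂(0.6773)
H(p) = 0.9073
C = 1 - 0.9073 = 0.0927 bits/use


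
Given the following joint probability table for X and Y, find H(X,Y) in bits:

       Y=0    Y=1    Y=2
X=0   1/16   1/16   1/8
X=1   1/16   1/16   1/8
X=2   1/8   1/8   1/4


H(X,Y) = -Σ p(x,y) log₂ p(x,y)
  p(0,0)=1/16: -0.0625 × log₂(0.0625) = 0.2500
  p(0,1)=1/16: -0.0625 × log₂(0.0625) = 0.2500
  p(0,2)=1/8: -0.1250 × log₂(0.1250) = 0.3750
  p(1,0)=1/16: -0.0625 × log₂(0.0625) = 0.2500
  p(1,1)=1/16: -0.0625 × log₂(0.0625) = 0.2500
  p(1,2)=1/8: -0.1250 × log₂(0.1250) = 0.3750
  p(2,0)=1/8: -0.1250 × log₂(0.1250) = 0.3750
  p(2,1)=1/8: -0.1250 × log₂(0.1250) = 0.3750
  p(2,2)=1/4: -0.2500 × log₂(0.2500) = 0.5000
H(X,Y) = 3.0000 bits


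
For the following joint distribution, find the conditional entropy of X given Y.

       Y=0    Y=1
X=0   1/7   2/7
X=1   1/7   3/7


H(X|Y) = Σ_y p(y) H(X|Y=y)
  p(Y=0) = 2/7, H(X|Y=0) = 1.0000
  p(Y=1) = 5/7, H(X|Y=1) = 0.9710
H(X|Y) = 0.2857×1.0000 + 0.7143×0.9710 = 0.9793 bits


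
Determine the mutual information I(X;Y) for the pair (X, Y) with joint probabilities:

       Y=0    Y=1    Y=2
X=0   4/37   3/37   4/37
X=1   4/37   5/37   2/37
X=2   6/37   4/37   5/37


H(X) = 1.5686, H(Y) = 1.5777, H(X,Y) = 3.1153
I(X;Y) = H(X) + H(Y) - H(X,Y) = 0.0310 bits


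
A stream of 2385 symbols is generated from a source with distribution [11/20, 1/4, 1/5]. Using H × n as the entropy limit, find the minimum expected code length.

Entropy H = 1.4388 bits/symbol
Minimum bits = H × n = 1.4388 × 2385
= 3431.44 bits


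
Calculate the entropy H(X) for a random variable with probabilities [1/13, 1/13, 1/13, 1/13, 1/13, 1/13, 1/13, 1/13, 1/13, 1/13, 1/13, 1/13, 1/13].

H(X) = -Σ p(x) log₂ p(x)
  -1/13 × log₂(1/13) = 0.2846
  -1/13 × log₂(1/13) = 0.2846
  -1/13 × log₂(1/13) = 0.2846
  -1/13 × log₂(1/13) = 0.2846
  -1/13 × log₂(1/13) = 0.2846
  -1/13 × log₂(1/13) = 0.2846
  -1/13 × log₂(1/13) = 0.2846
  -1/13 × log₂(1/13) = 0.2846
  -1/13 × log₂(1/13) = 0.2846
  -1/13 × log₂(1/13) = 0.2846
  -1/13 × log₂(1/13) = 0.2846
  -1/13 × log₂(1/13) = 0.2846
  -1/13 × log₂(1/13) = 0.2846
H(X) = 3.7004 bits


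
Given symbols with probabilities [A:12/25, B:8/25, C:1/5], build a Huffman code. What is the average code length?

Huffman tree construction:
Combine smallest probabilities repeatedly
Resulting codes:
  A: 0 (length 1)
  B: 11 (length 2)
  C: 10 (length 2)
Average length = Σ p(s) × length(s) = 1.5200 bits


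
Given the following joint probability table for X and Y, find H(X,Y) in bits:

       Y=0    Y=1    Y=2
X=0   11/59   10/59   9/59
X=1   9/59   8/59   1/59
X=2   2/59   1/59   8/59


H(X,Y) = -Σ p(x,y) log₂ p(x,y)
  p(0,0)=11/59: -0.1864 × log₂(0.1864) = 0.4518
  p(0,1)=10/59: -0.1695 × log₂(0.1695) = 0.4340
  p(0,2)=9/59: -0.1525 × log₂(0.1525) = 0.4138
  p(1,0)=9/59: -0.1525 × log₂(0.1525) = 0.4138
  p(1,1)=8/59: -0.1356 × log₂(0.1356) = 0.3909
  p(1,2)=1/59: -0.0169 × log₂(0.0169) = 0.0997
  p(2,0)=2/59: -0.0339 × log₂(0.0339) = 0.1655
  p(2,1)=1/59: -0.0169 × log₂(0.0169) = 0.0997
  p(2,2)=8/59: -0.1356 × log₂(0.1356) = 0.3909
H(X,Y) = 2.8601 bits


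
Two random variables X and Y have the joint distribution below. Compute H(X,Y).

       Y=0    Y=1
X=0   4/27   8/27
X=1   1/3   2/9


H(X,Y) = -Σ p(x,y) log₂ p(x,y)
  p(0,0)=4/27: -0.1481 × log₂(0.1481) = 0.4081
  p(0,1)=8/27: -0.2963 × log₂(0.2963) = 0.5200
  p(1,0)=1/3: -0.3333 × log₂(0.3333) = 0.5283
  p(1,1)=2/9: -0.2222 × log₂(0.2222) = 0.4822
H(X,Y) = 1.9386 bits


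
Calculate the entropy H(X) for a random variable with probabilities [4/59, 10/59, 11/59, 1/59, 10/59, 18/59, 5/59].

H(X) = -Σ p(x) log₂ p(x)
  -4/59 × log₂(4/59) = 0.2632
  -10/59 × log₂(10/59) = 0.4340
  -11/59 × log₂(11/59) = 0.4518
  -1/59 × log₂(1/59) = 0.0997
  -10/59 × log₂(10/59) = 0.4340
  -18/59 × log₂(18/59) = 0.5225
  -5/59 × log₂(5/59) = 0.3018
H(X) = 2.5070 bits


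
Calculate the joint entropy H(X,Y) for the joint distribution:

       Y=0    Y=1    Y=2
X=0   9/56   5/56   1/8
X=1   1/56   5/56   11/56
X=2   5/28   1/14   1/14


H(X,Y) = -Σ p(x,y) log₂ p(x,y)
  p(0,0)=9/56: -0.1607 × log₂(0.1607) = 0.4239
  p(0,1)=5/56: -0.0893 × log₂(0.0893) = 0.3112
  p(0,2)=1/8: -0.1250 × log₂(0.1250) = 0.3750
  p(1,0)=1/56: -0.0179 × log₂(0.0179) = 0.1037
  p(1,1)=5/56: -0.0893 × log₂(0.0893) = 0.3112
  p(1,2)=11/56: -0.1964 × log₂(0.1964) = 0.4612
  p(2,0)=5/28: -0.1786 × log₂(0.1786) = 0.4438
  p(2,1)=1/14: -0.0714 × log₂(0.0714) = 0.2720
  p(2,2)=1/14: -0.0714 × log₂(0.0714) = 0.2720
H(X,Y) = 2.9739 bits


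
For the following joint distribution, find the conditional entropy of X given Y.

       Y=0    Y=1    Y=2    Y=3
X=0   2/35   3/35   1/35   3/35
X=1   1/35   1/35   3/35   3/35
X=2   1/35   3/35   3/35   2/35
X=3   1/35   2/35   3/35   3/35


H(X|Y) = Σ_y p(y) H(X|Y=y)
  p(Y=0) = 1/7, H(X|Y=0) = 1.9219
  p(Y=1) = 9/35, H(X|Y=1) = 1.8911
  p(Y=2) = 2/7, H(X|Y=2) = 1.8955
  p(Y=3) = 11/35, H(X|Y=3) = 1.9808
H(X|Y) = 0.1429×1.9219 + 0.2571×1.8911 + 0.2857×1.8955 + 0.3143×1.9808 = 1.9249 bits


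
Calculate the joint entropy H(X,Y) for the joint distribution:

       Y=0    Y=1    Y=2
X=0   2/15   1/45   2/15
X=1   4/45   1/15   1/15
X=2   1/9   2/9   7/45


H(X,Y) = -Σ p(x,y) log₂ p(x,y)
  p(0,0)=2/15: -0.1333 × log₂(0.1333) = 0.3876
  p(0,1)=1/45: -0.0222 × log₂(0.0222) = 0.1220
  p(0,2)=2/15: -0.1333 × log₂(0.1333) = 0.3876
  p(1,0)=4/45: -0.0889 × log₂(0.0889) = 0.3104
  p(1,1)=1/15: -0.0667 × log₂(0.0667) = 0.2605
  p(1,2)=1/15: -0.0667 × log₂(0.0667) = 0.2605
  p(2,0)=1/9: -0.1111 × log₂(0.1111) = 0.3522
  p(2,1)=2/9: -0.2222 × log₂(0.2222) = 0.4822
  p(2,2)=7/45: -0.1556 × log₂(0.1556) = 0.4176
H(X,Y) = 2.9805 bits


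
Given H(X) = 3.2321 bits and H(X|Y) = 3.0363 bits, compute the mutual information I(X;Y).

I(X;Y) = H(X) - H(X|Y)
I(X;Y) = 3.2321 - 3.0363 = 0.1958 bits


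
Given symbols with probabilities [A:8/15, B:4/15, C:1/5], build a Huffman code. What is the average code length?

Huffman tree construction:
Combine smallest probabilities repeatedly
Resulting codes:
  A: 1 (length 1)
  B: 01 (length 2)
  C: 00 (length 2)
Average length = Σ p(s) × length(s) = 1.4667 bits


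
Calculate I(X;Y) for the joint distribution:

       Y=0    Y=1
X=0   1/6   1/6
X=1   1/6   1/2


H(X) = 0.9183, H(Y) = 0.9183, H(X,Y) = 1.7925
I(X;Y) = H(X) + H(Y) - H(X,Y) = 0.0441 bits


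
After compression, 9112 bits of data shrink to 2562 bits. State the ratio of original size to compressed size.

Compression ratio = Original / Compressed
= 9112 / 2562 = 3.56:1


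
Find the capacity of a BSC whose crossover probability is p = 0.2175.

For BSC with error probability p:
C = 1 - H(p) where H(p) is binary entropy
H(0.2175) = -0.2175 × log₂(0.2175) - 0.7825 × log₂(0.7825)
H(p) = 0.7556
C = 1 - 0.7556 = 0.2444 bits/use


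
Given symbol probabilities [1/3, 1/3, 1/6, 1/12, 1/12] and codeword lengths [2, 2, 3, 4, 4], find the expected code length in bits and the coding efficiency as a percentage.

Average length L = Σ p_i × l_i = 2.5000 bits
Entropy H = 2.0850 bits
Efficiency η = H/L × 100% = 83.40%


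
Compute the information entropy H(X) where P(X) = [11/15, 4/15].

H(X) = -Σ p(x) log₂ p(x)
  -11/15 × log₂(11/15) = 0.3281
  -4/15 × log₂(4/15) = 0.5085
H(X) = 0.8366 bits


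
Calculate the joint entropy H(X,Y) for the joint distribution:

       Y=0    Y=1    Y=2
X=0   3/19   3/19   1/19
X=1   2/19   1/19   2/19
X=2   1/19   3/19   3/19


H(X,Y) = -Σ p(x,y) log₂ p(x,y)
  p(0,0)=3/19: -0.1579 × log₂(0.1579) = 0.4205
  p(0,1)=3/19: -0.1579 × log₂(0.1579) = 0.4205
  p(0,2)=1/19: -0.0526 × log₂(0.0526) = 0.2236
  p(1,0)=2/19: -0.1053 × log₂(0.1053) = 0.3419
  p(1,1)=1/19: -0.0526 × log₂(0.0526) = 0.2236
  p(1,2)=2/19: -0.1053 × log₂(0.1053) = 0.3419
  p(2,0)=1/19: -0.0526 × log₂(0.0526) = 0.2236
  p(2,1)=3/19: -0.1579 × log₂(0.1579) = 0.4205
  p(2,2)=3/19: -0.1579 × log₂(0.1579) = 0.4205
H(X,Y) = 3.0364 bits


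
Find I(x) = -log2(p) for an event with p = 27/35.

Information content I(x) = -log₂(p(x))
I = -log₂(27/35) = -log₂(0.7714)
I = 0.3744 bits


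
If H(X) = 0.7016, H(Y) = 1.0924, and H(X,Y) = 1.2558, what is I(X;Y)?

I(X;Y) = H(X) + H(Y) - H(X,Y)
I(X;Y) = 0.7016 + 1.0924 - 1.2558 = 0.5382 bits


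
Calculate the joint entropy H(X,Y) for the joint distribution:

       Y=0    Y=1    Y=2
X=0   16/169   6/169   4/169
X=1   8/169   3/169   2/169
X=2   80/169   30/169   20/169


H(X,Y) = -Σ p(x,y) log₂ p(x,y)
  p(0,0)=16/169: -0.0947 × log₂(0.0947) = 0.3220
  p(0,1)=6/169: -0.0355 × log₂(0.0355) = 0.1710
  p(0,2)=4/169: -0.0237 × log₂(0.0237) = 0.1278
  p(1,0)=8/169: -0.0473 × log₂(0.0473) = 0.2083
  p(1,1)=3/169: -0.0178 × log₂(0.0178) = 0.1032
  p(1,2)=2/169: -0.0118 × log₂(0.0118) = 0.0758
  p(2,0)=80/169: -0.4734 × log₂(0.4734) = 0.5107
  p(2,1)=30/169: -0.1775 × log₂(0.1775) = 0.4427
  p(2,2)=20/169: -0.1183 × log₂(0.1183) = 0.3644
H(X,Y) = 2.3259 bits


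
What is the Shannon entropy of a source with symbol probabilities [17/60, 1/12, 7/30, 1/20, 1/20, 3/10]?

H(X) = -Σ p(x) log₂ p(x)
  -17/60 × log₂(17/60) = 0.5155
  -1/12 × log₂(1/12) = 0.2987
  -7/30 × log₂(7/30) = 0.4899
  -1/20 × log₂(1/20) = 0.2161
  -1/20 × log₂(1/20) = 0.2161
  -3/10 × log₂(3/10) = 0.5211
H(X) = 2.2574 bits


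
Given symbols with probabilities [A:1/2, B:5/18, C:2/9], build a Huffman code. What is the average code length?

Huffman tree construction:
Combine smallest probabilities repeatedly
Resulting codes:
  A: 0 (length 1)
  B: 11 (length 2)
  C: 10 (length 2)
Average length = Σ p(s) × length(s) = 1.5000 bits


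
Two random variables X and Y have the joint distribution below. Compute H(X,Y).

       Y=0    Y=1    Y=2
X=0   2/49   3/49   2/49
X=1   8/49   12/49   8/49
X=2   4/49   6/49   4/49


H(X,Y) = -Σ p(x,y) log₂ p(x,y)
  p(0,0)=2/49: -0.0408 × log₂(0.0408) = 0.1884
  p(0,1)=3/49: -0.0612 × log₂(0.0612) = 0.2467
  p(0,2)=2/49: -0.0408 × log₂(0.0408) = 0.1884
  p(1,0)=8/49: -0.1633 × log₂(0.1633) = 0.4269
  p(1,1)=12/49: -0.2449 × log₂(0.2449) = 0.4971
  p(1,2)=8/49: -0.1633 × log₂(0.1633) = 0.4269
  p(2,0)=4/49: -0.0816 × log₂(0.0816) = 0.2951
  p(2,1)=6/49: -0.1224 × log₂(0.1224) = 0.3710
  p(2,2)=4/49: -0.0816 × log₂(0.0816) = 0.2951
H(X,Y) = 2.9354 bits


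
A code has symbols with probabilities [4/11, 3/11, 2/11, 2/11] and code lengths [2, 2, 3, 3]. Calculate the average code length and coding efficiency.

Average length L = Σ p_i × l_i = 2.3636 bits
Entropy H = 1.9363 bits
Efficiency η = H/L × 100% = 81.92%


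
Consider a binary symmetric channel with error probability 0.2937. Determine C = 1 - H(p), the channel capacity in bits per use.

For BSC with error probability p:
C = 1 - H(p) where H(p) is binary entropy
H(0.2937) = -0.2937 × log₂(0.2937) - 0.7063 × log₂(0.7063)
H(p) = 0.8735
C = 1 - 0.8735 = 0.1265 bits/use


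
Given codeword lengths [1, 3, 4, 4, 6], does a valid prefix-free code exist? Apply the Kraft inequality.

Kraft inequality: Σ 2^(-l_i) ≤ 1 for prefix-free code
Calculating: 2^(-1) + 2^(-3) + 2^(-4) + 2^(-4) + 2^(-6)
= 0.5 + 0.125 + 0.0625 + 0.0625 + 0.015625
= 0.7656
Since 0.7656 ≤ 1, prefix-free code exists


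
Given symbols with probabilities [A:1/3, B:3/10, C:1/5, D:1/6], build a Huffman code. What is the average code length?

Huffman tree construction:
Combine smallest probabilities repeatedly
Resulting codes:
  A: 11 (length 2)
  B: 10 (length 2)
  C: 01 (length 2)
  D: 00 (length 2)
Average length = Σ p(s) × length(s) = 2.0000 bits


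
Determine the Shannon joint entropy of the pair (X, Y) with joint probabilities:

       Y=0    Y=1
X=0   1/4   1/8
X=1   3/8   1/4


H(X,Y) = -Σ p(x,y) log₂ p(x,y)
  p(0,0)=1/4: -0.2500 × log₂(0.2500) = 0.5000
  p(0,1)=1/8: -0.1250 × log₂(0.1250) = 0.3750
  p(1,0)=3/8: -0.3750 × log₂(0.3750) = 0.5306
  p(1,1)=1/4: -0.2500 × log₂(0.2500) = 0.5000
H(X,Y) = 1.9056 bits


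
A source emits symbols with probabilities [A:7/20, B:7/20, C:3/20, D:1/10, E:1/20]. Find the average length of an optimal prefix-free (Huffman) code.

Huffman tree construction:
Combine smallest probabilities repeatedly
Resulting codes:
  A: 11 (length 2)
  B: 0 (length 1)
  C: 100 (length 3)
  D: 1011 (length 4)
  E: 1010 (length 4)
Average length = Σ p(s) × length(s) = 2.1000 bits


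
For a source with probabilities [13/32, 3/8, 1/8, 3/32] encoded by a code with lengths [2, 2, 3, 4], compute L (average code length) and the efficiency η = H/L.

Average length L = Σ p_i × l_i = 2.3125 bits
Entropy H = 1.7537 bits
Efficiency η = H/L × 100% = 75.84%


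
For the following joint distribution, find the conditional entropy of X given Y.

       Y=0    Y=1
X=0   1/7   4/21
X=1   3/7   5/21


H(X|Y) = Σ_y p(y) H(X|Y=y)
  p(Y=0) = 4/7, H(X|Y=0) = 0.8113
  p(Y=1) = 3/7, H(X|Y=1) = 0.9911
H(X|Y) = 0.5714×0.8113 + 0.4286×0.9911 = 0.8883 bits


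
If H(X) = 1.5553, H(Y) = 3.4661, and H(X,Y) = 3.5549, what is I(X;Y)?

I(X;Y) = H(X) + H(Y) - H(X,Y)
I(X;Y) = 1.5553 + 3.4661 - 3.5549 = 1.4665 bits


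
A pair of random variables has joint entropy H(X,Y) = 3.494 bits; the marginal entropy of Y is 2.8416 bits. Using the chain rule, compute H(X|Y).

Chain rule: H(X,Y) = H(X|Y) + H(Y)
H(X|Y) = H(X,Y) - H(Y) = 3.494 - 2.8416 = 0.6524 bits


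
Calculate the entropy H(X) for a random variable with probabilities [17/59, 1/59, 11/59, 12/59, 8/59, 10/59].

H(X) = -Σ p(x) log₂ p(x)
  -17/59 × log₂(17/59) = 0.5173
  -1/59 × log₂(1/59) = 0.0997
  -11/59 × log₂(11/59) = 0.4518
  -12/59 × log₂(12/59) = 0.4673
  -8/59 × log₂(8/59) = 0.3909
  -10/59 × log₂(10/59) = 0.4340
H(X) = 2.3610 bits


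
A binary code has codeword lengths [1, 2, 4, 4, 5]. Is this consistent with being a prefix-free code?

Kraft inequality: Σ 2^(-l_i) ≤ 1 for prefix-free code
Calculating: 2^(-1) + 2^(-2) + 2^(-4) + 2^(-4) + 2^(-5)
= 0.5 + 0.25 + 0.0625 + 0.0625 + 0.03125
= 0.9062
Since 0.9062 ≤ 1, prefix-free code exists


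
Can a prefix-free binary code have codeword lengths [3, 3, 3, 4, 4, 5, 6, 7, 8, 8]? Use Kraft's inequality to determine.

Kraft inequality: Σ 2^(-l_i) ≤ 1 for prefix-free code
Calculating: 2^(-3) + 2^(-3) + 2^(-3) + 2^(-4) + 2^(-4) + 2^(-5) + 2^(-6) + 2^(-7) + 2^(-8) + 2^(-8)
= 0.125 + 0.125 + 0.125 + 0.0625 + 0.0625 + 0.03125 + 0.015625 + 0.0078125 + 0.00390625 + 0.00390625
= 0.5625
Since 0.5625 ≤ 1, prefix-free code exists


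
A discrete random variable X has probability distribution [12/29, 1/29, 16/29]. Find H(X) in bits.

H(X) = -Σ p(x) log₂ p(x)
  -12/29 × log₂(12/29) = 0.5268
  -1/29 × log₂(1/29) = 0.1675
  -16/29 × log₂(16/29) = 0.4734
H(X) = 1.1677 bits


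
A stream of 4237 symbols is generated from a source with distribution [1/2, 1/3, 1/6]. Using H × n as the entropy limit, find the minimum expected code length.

Entropy H = 1.4591 bits/symbol
Minimum bits = H × n = 1.4591 × 4237
= 6182.41 bits


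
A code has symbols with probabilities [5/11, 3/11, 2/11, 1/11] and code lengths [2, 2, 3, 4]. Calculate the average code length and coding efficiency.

Average length L = Σ p_i × l_i = 2.3636 bits
Entropy H = 1.7899 bits
Efficiency η = H/L × 100% = 75.73%


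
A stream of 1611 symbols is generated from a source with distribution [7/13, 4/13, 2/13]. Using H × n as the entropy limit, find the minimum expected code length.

Entropy H = 1.4196 bits/symbol
Minimum bits = H × n = 1.4196 × 1611
= 2286.91 bits


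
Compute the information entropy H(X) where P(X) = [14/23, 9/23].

H(X) = -Σ p(x) log₂ p(x)
  -14/23 × log₂(14/23) = 0.4360
  -9/23 × log₂(9/23) = 0.5297
H(X) = 0.9656 bits


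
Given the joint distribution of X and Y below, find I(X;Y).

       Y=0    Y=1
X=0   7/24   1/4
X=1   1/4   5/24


H(X) = 0.9950, H(Y) = 0.9950, H(X,Y) = 1.9899
I(X;Y) = H(X) + H(Y) - H(X,Y) = 0.0000 bits


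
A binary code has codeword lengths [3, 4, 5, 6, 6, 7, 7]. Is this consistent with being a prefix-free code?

Kraft inequality: Σ 2^(-l_i) ≤ 1 for prefix-free code
Calculating: 2^(-3) + 2^(-4) + 2^(-5) + 2^(-6) + 2^(-6) + 2^(-7) + 2^(-7)
= 0.125 + 0.0625 + 0.03125 + 0.015625 + 0.015625 + 0.0078125 + 0.0078125
= 0.2656
Since 0.2656 ≤ 1, prefix-free code exists


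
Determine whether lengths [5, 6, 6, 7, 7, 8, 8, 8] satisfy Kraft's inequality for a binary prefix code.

Kraft inequality: Σ 2^(-l_i) ≤ 1 for prefix-free code
Calculating: 2^(-5) + 2^(-6) + 2^(-6) + 2^(-7) + 2^(-7) + 2^(-8) + 2^(-8) + 2^(-8)
= 0.03125 + 0.015625 + 0.015625 + 0.0078125 + 0.0078125 + 0.00390625 + 0.00390625 + 0.00390625
= 0.0898
Since 0.0898 ≤ 1, prefix-free code exists


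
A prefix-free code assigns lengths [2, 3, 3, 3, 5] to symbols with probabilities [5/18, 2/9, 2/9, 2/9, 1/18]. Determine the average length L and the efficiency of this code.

Average length L = Σ p_i × l_i = 2.8333 bits
Entropy H = 2.1916 bits
Efficiency η = H/L × 100% = 77.35%


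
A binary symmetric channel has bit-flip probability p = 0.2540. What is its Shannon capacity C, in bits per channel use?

For BSC with error probability p:
C = 1 - H(p) where H(p) is binary entropy
H(0.2540) = -0.2540 × log₂(0.2540) - 0.7460 × log₂(0.7460)
H(p) = 0.8176
C = 1 - 0.8176 = 0.1824 bits/use


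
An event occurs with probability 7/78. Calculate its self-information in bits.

Information content I(x) = -log₂(p(x))
I = -log₂(7/78) = -log₂(0.0897)
I = 3.4780 bits


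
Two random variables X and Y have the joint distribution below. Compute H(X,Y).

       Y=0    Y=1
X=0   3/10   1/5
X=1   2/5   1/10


H(X,Y) = -Σ p(x,y) log₂ p(x,y)
  p(0,0)=3/10: -0.3000 × log₂(0.3000) = 0.5211
  p(0,1)=1/5: -0.2000 × log₂(0.2000) = 0.4644
  p(1,0)=2/5: -0.4000 × log₂(0.4000) = 0.5288
  p(1,1)=1/10: -0.1000 × log₂(0.1000) = 0.3322
H(X,Y) = 1.8464 bits


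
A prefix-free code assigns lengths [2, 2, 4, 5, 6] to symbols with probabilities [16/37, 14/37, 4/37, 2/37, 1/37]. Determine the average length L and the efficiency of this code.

Average length L = Σ p_i × l_i = 2.4865 bits
Entropy H = 1.7688 bits
Efficiency η = H/L × 100% = 71.14%
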